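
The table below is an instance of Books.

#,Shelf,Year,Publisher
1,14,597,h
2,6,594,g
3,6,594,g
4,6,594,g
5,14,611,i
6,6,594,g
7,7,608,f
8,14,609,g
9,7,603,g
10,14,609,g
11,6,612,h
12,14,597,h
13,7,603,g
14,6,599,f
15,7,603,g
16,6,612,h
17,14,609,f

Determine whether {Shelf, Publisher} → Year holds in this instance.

Yes

(Shelf=14, Publisher=h): rows 1, 12 → Year = 597, 597 ✓
(Shelf=6, Publisher=g): rows 2, 3, 4, 6 → Year = 594, 594, 594, 594 ✓
(Shelf=14, Publisher=i): row 5 → Year = 611 ✓
(Shelf=7, Publisher=f): row 7 → Year = 608 ✓
(Shelf=14, Publisher=g): rows 8, 10 → Year = 609, 609 ✓
(Shelf=7, Publisher=g): rows 9, 13, 15 → Year = 603, 603, 603 ✓
(Shelf=6, Publisher=h): rows 11, 16 → Year = 612, 612 ✓
(Shelf=6, Publisher=f): row 14 → Year = 599 ✓
(Shelf=14, Publisher=f): row 17 → Year = 609 ✓
Every {Shelf, Publisher} value is associated with a single Year value, so {Shelf, Publisher} → Year holds.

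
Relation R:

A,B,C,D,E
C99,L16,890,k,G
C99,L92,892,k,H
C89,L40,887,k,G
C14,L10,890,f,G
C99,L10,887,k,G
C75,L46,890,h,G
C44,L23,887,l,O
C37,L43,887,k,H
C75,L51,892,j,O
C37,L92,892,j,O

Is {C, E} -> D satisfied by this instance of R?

No

(C=890, E=G): 3 rows → D takes values {k, f, h} — violation
(C=892, E=H): 1 row → D = k ✓
(C=887, E=G): 2 rows → D = k, k ✓
(C=887, E=O): 1 row → D = l ✓
(C=887, E=H): 1 row → D = k ✓
(C=892, E=O): 2 rows → D = j, j ✓
Two rows agree on {C, E} but differ on D, so {C, E} -> D does not hold.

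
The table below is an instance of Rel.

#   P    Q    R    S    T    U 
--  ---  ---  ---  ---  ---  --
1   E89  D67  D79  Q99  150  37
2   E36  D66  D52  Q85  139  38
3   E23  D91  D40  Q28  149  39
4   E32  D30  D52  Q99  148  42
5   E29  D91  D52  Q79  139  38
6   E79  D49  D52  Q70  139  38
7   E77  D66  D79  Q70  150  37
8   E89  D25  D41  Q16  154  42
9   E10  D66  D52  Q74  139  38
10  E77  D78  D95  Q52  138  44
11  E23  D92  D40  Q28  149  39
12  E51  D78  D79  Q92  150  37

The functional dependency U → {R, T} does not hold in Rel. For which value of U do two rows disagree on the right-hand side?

U=37: rows 1, 7, 12 → {R,T} = (D79, 150), (D79, 150), (D79, 150) ✓
U=38: rows 2, 5, 6, 9 → {R,T} = (D52, 139), (D52, 139), (D52, 139), (D52, 139) ✓
U=39: rows 3, 11 → {R,T} = (D40, 149), (D40, 149) ✓
U=42: rows 4, 8 → {R,T} takes values {(D52, 148), (D41, 154)} — violation
U=44: row 10 → {R,T} = (D95, 138) ✓
The only U value with inconsistent RHS is U=42.

42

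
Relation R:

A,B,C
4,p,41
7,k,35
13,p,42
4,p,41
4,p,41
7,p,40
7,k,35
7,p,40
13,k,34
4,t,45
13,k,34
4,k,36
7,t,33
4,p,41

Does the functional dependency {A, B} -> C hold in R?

Yes

(A=4, B=p): 4 rows → C = 41, 41, 41, 41 ✓
(A=7, B=k): 2 rows → C = 35, 35 ✓
(A=13, B=p): 1 row → C = 42 ✓
(A=7, B=p): 2 rows → C = 40, 40 ✓
(A=13, B=k): 2 rows → C = 34, 34 ✓
(A=4, B=t): 1 row → C = 45 ✓
(A=4, B=k): 1 row → C = 36 ✓
(A=7, B=t): 1 row → C = 33 ✓
Every {A, B} value is associated with a single C value, so {A, B} -> C holds.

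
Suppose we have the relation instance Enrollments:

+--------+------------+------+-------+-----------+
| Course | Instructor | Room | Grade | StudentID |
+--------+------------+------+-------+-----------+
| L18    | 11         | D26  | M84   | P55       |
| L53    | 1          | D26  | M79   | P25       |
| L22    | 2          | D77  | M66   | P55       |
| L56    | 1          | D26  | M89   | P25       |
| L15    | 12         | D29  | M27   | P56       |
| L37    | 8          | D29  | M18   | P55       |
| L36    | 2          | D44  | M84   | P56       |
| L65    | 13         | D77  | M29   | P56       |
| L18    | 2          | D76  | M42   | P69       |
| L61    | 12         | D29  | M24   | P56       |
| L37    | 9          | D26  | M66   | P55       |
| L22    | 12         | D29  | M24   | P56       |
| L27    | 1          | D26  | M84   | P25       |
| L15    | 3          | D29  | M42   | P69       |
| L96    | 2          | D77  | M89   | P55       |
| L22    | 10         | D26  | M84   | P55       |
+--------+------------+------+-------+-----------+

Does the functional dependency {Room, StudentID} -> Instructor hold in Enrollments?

No

(Room=D26, StudentID=P55): 3 rows → Instructor takes values {11, 9, 10} — violation
(Room=D26, StudentID=P25): 3 rows → Instructor = 1, 1, 1 ✓
(Room=D77, StudentID=P55): 2 rows → Instructor = 2, 2 ✓
(Room=D29, StudentID=P56): 3 rows → Instructor = 12, 12, 12 ✓
(Room=D29, StudentID=P55): 1 row → Instructor = 8 ✓
(Room=D44, StudentID=P56): 1 row → Instructor = 2 ✓
(Room=D77, StudentID=P56): 1 row → Instructor = 13 ✓
(Room=D76, StudentID=P69): 1 row → Instructor = 2 ✓
(Room=D29, StudentID=P69): 1 row → Instructor = 3 ✓
Two rows agree on {Room, StudentID} but differ on Instructor, so {Room, StudentID} -> Instructor does not hold.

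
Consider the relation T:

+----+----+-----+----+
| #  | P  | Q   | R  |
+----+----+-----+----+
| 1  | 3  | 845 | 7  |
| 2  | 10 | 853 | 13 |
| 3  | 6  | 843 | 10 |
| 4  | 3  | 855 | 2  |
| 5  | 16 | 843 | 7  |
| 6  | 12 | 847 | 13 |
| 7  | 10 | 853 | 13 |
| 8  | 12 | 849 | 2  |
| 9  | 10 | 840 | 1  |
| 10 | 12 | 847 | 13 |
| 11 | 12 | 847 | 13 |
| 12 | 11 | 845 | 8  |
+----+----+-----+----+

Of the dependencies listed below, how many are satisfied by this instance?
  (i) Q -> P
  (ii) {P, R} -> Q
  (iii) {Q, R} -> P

2

(i) Q -> P: Q=845: rows 1, 12 → P takes values {3, 11} — violation; Q=843: rows 3, 5 → P takes values {6, 16} — violation — fails.
(ii) {P, R} -> Q: every LHS value maps to a single RHS value — holds.
(iii) {Q, R} -> P: every LHS value maps to a single RHS value — holds.
2 of the 3 dependencies hold.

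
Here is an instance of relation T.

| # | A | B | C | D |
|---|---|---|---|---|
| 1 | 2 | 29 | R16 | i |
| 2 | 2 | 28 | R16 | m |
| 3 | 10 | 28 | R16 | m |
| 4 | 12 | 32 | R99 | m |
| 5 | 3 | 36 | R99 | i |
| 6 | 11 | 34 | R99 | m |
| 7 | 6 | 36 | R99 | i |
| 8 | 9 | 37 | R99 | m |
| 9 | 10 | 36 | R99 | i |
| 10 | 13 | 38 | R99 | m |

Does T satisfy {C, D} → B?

No

(C=R16, D=i): row 1 → B = 29 ✓
(C=R16, D=m): rows 2, 3 → B = 28, 28 ✓
(C=R99, D=m): rows 4, 6, 8, 10 → B takes values {32, 34, 37, 38} — violation
(C=R99, D=i): rows 5, 7, 9 → B = 36, 36, 36 ✓
Two rows agree on {C, D} but differ on B, so {C, D} → B does not hold.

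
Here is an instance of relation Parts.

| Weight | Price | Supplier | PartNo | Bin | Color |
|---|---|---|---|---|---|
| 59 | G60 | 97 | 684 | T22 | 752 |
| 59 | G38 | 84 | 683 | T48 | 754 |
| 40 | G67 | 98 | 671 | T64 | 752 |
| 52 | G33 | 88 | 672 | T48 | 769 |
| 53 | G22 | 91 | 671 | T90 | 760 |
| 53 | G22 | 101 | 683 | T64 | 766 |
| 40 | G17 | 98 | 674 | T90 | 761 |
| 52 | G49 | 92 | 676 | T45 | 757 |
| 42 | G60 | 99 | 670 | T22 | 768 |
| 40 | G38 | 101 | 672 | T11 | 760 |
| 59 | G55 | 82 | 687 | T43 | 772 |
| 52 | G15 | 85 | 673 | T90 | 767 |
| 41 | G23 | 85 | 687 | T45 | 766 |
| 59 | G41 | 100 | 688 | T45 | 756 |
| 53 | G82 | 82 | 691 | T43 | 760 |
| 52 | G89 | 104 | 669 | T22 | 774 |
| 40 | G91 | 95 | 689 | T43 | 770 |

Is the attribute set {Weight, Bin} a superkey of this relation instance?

All 17 rows have distinct {Weight, Bin} values, so {Weight, Bin} → (all attributes) holds and {Weight, Bin} is a superkey.

Yes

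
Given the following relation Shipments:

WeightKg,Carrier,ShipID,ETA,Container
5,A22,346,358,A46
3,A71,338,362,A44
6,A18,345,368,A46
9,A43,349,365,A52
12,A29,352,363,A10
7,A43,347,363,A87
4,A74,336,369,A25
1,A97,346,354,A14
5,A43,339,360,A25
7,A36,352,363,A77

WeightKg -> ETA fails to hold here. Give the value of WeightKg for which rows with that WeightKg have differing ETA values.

WeightKg=5: 2 rows → ETA takes values {358, 360} — violation
WeightKg=3: 1 row → ETA = 362 ✓
WeightKg=6: 1 row → ETA = 368 ✓
WeightKg=9: 1 row → ETA = 365 ✓
WeightKg=12: 1 row → ETA = 363 ✓
WeightKg=7: 2 rows → ETA = 363, 363 ✓
WeightKg=4: 1 row → ETA = 369 ✓
WeightKg=1: 1 row → ETA = 354 ✓
The only WeightKg value with inconsistent ETA is WeightKg=5.

5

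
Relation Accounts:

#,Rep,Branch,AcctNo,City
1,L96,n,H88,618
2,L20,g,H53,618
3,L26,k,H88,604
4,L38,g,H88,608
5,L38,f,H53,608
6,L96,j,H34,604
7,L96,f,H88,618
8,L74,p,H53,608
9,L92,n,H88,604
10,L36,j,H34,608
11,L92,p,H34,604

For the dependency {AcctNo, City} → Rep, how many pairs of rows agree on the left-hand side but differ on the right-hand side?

3

(AcctNo=H88, City=618): all 2 rows agree on Rep — 0 pairs.
(AcctNo=H88, City=604): violating pairs (3,9) — 1 pair.
(AcctNo=H53, City=608): violating pairs (5,8) — 1 pair.
(AcctNo=H34, City=604): violating pairs (6,11) — 1 pair.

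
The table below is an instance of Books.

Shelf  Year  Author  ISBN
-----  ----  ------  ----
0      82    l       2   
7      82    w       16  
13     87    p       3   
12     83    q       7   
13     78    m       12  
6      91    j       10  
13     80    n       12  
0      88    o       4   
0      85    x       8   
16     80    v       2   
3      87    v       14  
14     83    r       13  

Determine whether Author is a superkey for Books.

Two distinct rows share Author=v, so Author does not determine every attribute — not a superkey.

No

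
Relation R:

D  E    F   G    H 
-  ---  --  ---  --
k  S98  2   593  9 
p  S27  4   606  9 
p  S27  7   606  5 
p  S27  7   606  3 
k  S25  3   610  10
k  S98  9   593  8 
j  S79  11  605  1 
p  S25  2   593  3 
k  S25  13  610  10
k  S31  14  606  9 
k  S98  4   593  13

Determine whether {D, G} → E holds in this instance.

(D=k, G=593): 3 rows → E = S98, S98, S98 ✓
(D=p, G=606): 3 rows → E = S27, S27, S27 ✓
(D=k, G=610): 2 rows → E = S25, S25 ✓
(D=j, G=605): 1 row → E = S79 ✓
(D=p, G=593): 1 row → E = S25 ✓
(D=k, G=606): 1 row → E = S31 ✓
Every {D, G} value is associated with a single E value, so {D, G} → E holds.

Yes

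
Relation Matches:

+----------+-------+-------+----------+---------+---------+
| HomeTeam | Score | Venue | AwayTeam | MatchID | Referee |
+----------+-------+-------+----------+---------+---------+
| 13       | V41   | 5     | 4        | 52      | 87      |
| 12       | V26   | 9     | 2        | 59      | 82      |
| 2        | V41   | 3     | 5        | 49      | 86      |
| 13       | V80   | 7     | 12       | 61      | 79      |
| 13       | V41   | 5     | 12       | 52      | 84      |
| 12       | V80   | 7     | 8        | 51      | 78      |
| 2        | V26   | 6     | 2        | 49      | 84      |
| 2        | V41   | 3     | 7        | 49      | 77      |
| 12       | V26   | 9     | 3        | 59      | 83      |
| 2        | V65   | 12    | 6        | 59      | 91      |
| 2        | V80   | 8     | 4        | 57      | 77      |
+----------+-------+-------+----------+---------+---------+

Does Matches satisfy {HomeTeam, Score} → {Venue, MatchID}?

(HomeTeam=13, Score=V41): 2 rows → {Venue,MatchID} = (5, 52), (5, 52) ✓
(HomeTeam=12, Score=V26): 2 rows → {Venue,MatchID} = (9, 59), (9, 59) ✓
(HomeTeam=2, Score=V41): 2 rows → {Venue,MatchID} = (3, 49), (3, 49) ✓
(HomeTeam=13, Score=V80): 1 row → {Venue,MatchID} = (7, 61) ✓
(HomeTeam=12, Score=V80): 1 row → {Venue,MatchID} = (7, 51) ✓
(HomeTeam=2, Score=V26): 1 row → {Venue,MatchID} = (6, 49) ✓
(HomeTeam=2, Score=V65): 1 row → {Venue,MatchID} = (12, 59) ✓
(HomeTeam=2, Score=V80): 1 row → {Venue,MatchID} = (8, 57) ✓
Every {HomeTeam, Score} value is associated with a single {Venue, MatchID} value, so {HomeTeam, Score} → {Venue, MatchID} holds.

Yes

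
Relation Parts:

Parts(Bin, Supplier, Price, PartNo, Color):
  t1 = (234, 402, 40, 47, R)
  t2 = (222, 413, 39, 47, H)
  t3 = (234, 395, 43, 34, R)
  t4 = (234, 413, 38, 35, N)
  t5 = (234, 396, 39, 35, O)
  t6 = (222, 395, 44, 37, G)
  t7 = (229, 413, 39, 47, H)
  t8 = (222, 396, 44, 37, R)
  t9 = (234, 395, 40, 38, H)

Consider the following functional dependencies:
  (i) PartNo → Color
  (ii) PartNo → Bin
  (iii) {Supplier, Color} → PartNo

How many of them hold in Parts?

1

(i) PartNo → Color: PartNo=47: rows 1, 2, 7 → Color takes values {R, H} — violation; PartNo=35: rows 4, 5 → Color takes values {N, O} — violation; PartNo=37: rows 6, 8 → Color takes values {G, R} — violation — fails.
(ii) PartNo → Bin: PartNo=47: rows 1, 2, 7 → Bin takes values {234, 222, 229} — violation — fails.
(iii) {Supplier, Color} → PartNo: every LHS value maps to a single RHS value — holds.
1 of the 3 dependencies holds.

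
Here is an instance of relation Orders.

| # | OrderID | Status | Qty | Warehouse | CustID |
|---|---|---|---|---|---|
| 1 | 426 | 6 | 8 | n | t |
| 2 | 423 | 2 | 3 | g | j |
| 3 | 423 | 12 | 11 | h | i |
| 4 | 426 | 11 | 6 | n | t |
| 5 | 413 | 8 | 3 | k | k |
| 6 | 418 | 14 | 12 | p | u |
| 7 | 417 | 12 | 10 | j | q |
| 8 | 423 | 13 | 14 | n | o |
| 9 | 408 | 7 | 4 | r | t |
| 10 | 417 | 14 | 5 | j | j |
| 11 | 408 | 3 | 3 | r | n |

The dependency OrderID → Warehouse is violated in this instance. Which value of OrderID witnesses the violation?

423

OrderID=426: rows 1, 4 → Warehouse = n, n ✓
OrderID=423: rows 2, 3, 8 → Warehouse takes values {g, h, n} — violation
OrderID=413: row 5 → Warehouse = k ✓
OrderID=418: row 6 → Warehouse = p ✓
OrderID=417: rows 7, 10 → Warehouse = j, j ✓
OrderID=408: rows 9, 11 → Warehouse = r, r ✓
The only OrderID value with inconsistent Warehouse is OrderID=423.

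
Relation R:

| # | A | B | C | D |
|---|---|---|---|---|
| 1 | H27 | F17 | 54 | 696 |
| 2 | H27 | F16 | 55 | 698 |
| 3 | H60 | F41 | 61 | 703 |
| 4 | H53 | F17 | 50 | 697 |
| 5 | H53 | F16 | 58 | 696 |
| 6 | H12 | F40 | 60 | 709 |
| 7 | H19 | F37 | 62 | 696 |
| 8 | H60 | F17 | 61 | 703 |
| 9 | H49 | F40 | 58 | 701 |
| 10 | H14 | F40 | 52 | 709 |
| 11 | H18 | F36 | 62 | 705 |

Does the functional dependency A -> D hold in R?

A=H27: rows 1, 2 → D takes values {696, 698} — violation
A=H60: rows 3, 8 → D = 703, 703 ✓
A=H53: rows 4, 5 → D takes values {697, 696} — violation
A=H12: row 6 → D = 709 ✓
A=H19: row 7 → D = 696 ✓
A=H49: row 9 → D = 701 ✓
A=H14: row 10 → D = 709 ✓
A=H18: row 11 → D = 705 ✓
Two rows agree on A but differ on D, so A -> D does not hold.

No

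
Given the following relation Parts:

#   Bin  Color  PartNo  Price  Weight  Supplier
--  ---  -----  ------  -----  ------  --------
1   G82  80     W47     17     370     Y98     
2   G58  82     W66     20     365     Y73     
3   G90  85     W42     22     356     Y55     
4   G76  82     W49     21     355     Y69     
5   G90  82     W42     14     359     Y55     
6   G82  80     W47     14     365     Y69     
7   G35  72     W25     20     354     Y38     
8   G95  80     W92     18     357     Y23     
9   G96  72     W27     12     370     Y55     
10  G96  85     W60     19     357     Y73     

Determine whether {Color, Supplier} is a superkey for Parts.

Yes

All 10 rows have distinct {Color, Supplier} values, so {Color, Supplier} → (all attributes) holds and {Color, Supplier} is a superkey.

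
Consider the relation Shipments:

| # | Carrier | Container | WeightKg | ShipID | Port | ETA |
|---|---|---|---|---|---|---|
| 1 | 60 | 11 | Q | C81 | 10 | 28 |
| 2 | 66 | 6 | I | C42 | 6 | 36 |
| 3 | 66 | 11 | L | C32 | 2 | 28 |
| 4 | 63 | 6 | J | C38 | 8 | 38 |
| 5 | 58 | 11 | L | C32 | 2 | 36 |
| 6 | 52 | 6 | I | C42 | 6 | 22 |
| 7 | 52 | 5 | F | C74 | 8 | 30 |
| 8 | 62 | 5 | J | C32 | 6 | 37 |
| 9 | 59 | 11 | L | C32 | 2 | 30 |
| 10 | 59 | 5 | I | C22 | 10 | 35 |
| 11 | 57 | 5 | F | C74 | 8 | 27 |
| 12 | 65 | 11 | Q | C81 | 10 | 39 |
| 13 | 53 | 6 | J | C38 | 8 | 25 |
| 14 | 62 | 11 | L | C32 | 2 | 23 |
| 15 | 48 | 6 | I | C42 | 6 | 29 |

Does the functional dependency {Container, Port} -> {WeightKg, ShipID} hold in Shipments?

(Container=11, Port=10): rows 1, 12 → {WeightKg,ShipID} = (Q, C81), (Q, C81) ✓
(Container=6, Port=6): rows 2, 6, 15 → {WeightKg,ShipID} = (I, C42), (I, C42), (I, C42) ✓
(Container=11, Port=2): rows 3, 5, 9, 14 → {WeightKg,ShipID} = (L, C32), (L, C32), (L, C32), (L, C32) ✓
(Container=6, Port=8): rows 4, 13 → {WeightKg,ShipID} = (J, C38), (J, C38) ✓
(Container=5, Port=8): rows 7, 11 → {WeightKg,ShipID} = (F, C74), (F, C74) ✓
(Container=5, Port=6): row 8 → {WeightKg,ShipID} = (J, C32) ✓
(Container=5, Port=10): row 10 → {WeightKg,ShipID} = (I, C22) ✓
Every {Container, Port} value is associated with a single {WeightKg, ShipID} value, so {Container, Port} -> {WeightKg, ShipID} holds.

Yes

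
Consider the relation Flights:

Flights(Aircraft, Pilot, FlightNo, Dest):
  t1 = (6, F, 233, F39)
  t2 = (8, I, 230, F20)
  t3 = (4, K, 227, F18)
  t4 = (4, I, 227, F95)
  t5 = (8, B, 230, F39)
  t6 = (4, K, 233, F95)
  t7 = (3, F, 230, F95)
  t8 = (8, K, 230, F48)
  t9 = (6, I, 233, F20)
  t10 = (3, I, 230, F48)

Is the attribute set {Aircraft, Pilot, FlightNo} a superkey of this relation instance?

Yes

All 10 rows have distinct {Aircraft, Pilot, FlightNo} values, so {Aircraft, Pilot, FlightNo} → (all attributes) holds and {Aircraft, Pilot, FlightNo} is a superkey.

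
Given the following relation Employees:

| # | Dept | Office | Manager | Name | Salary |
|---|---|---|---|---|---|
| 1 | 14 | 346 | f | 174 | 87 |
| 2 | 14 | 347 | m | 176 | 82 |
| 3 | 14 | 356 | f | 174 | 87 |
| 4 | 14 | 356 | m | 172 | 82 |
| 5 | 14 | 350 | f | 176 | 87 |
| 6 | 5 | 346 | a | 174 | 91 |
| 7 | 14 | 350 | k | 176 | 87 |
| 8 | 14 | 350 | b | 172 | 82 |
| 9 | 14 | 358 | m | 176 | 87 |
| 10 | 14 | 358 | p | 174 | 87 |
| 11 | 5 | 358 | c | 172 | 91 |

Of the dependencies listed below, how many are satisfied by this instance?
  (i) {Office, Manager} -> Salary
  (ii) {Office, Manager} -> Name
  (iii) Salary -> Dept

3

(i) {Office, Manager} -> Salary: every LHS value maps to a single RHS value — holds.
(ii) {Office, Manager} -> Name: every LHS value maps to a single RHS value — holds.
(iii) Salary -> Dept: every LHS value maps to a single RHS value — holds.
3 of the 3 dependencies hold.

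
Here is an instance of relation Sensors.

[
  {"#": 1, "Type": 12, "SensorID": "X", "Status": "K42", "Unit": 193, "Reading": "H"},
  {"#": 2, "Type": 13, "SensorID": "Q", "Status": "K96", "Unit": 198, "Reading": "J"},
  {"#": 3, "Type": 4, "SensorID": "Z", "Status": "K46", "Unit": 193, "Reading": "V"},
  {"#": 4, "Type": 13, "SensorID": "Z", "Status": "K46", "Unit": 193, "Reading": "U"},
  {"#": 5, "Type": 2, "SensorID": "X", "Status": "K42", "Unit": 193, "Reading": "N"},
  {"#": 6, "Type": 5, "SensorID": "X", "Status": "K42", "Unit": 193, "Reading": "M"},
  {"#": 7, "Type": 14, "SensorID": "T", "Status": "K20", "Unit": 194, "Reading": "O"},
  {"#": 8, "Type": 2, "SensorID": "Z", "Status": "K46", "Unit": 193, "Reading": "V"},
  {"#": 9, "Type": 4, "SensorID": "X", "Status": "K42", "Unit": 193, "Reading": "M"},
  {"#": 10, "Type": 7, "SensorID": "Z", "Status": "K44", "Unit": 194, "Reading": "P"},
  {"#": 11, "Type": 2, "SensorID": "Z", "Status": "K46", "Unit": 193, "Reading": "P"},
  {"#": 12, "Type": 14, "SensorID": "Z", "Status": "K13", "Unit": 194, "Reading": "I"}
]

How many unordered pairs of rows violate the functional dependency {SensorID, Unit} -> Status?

(SensorID=X, Unit=193): all 4 rows agree on Status — 0 pairs.
(SensorID=Z, Unit=193): all 4 rows agree on Status — 0 pairs.
(SensorID=Z, Unit=194): violating pairs (10,12) — 1 pair.

1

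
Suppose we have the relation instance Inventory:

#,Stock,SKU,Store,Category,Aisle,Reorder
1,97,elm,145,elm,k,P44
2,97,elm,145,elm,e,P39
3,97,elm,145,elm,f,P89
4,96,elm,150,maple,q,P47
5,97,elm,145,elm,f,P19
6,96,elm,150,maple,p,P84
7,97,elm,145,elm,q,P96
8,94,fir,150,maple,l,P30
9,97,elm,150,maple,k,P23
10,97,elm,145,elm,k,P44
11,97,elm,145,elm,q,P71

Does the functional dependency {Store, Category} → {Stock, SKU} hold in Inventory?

No

(Store=145, Category=elm): rows 1, 2, 3, 5, 7, 10, 11 → {Stock,SKU} = (97, elm), (97, elm), (97, elm), (97, elm), (97, elm), (97, elm), (97, elm) ✓
(Store=150, Category=maple): rows 4, 6, 8, 9 → {Stock,SKU} takes values {(96, elm), (94, fir), (97, elm)} — violation
Two rows agree on {Store, Category} but differ on {Stock, SKU}, so {Store, Category} → {Stock, SKU} does not hold.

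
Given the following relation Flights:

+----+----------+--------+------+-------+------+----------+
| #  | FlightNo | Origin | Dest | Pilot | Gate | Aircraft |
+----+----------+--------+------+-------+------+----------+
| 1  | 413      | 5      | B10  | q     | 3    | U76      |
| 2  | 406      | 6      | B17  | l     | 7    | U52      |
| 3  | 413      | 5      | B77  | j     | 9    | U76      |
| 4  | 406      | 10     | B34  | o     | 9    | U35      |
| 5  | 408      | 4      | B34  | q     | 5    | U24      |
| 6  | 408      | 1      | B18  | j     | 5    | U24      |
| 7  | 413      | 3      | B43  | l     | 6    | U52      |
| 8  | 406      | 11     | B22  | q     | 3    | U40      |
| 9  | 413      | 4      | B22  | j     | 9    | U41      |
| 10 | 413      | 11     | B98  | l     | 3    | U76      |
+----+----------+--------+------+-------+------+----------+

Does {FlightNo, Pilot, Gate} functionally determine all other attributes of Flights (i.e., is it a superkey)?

Rows 3 and 9 have the same {FlightNo, Pilot, Gate} value (FlightNo=413, Pilot=j, Gate=9) but are distinct tuples, so {FlightNo, Pilot, Gate} does not determine every attribute — not a superkey.

No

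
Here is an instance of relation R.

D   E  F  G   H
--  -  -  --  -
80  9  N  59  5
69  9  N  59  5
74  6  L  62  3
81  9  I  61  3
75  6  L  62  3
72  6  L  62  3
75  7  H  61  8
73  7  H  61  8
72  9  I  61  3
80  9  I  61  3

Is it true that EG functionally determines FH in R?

Yes

(E=9, G=59): 2 rows → {F,H} = (N, 5), (N, 5) ✓
(E=6, G=62): 3 rows → {F,H} = (L, 3), (L, 3), (L, 3) ✓
(E=9, G=61): 3 rows → {F,H} = (I, 3), (I, 3), (I, 3) ✓
(E=7, G=61): 2 rows → {F,H} = (H, 8), (H, 8) ✓
Every EG value is associated with a single FH value, so EG → FH holds.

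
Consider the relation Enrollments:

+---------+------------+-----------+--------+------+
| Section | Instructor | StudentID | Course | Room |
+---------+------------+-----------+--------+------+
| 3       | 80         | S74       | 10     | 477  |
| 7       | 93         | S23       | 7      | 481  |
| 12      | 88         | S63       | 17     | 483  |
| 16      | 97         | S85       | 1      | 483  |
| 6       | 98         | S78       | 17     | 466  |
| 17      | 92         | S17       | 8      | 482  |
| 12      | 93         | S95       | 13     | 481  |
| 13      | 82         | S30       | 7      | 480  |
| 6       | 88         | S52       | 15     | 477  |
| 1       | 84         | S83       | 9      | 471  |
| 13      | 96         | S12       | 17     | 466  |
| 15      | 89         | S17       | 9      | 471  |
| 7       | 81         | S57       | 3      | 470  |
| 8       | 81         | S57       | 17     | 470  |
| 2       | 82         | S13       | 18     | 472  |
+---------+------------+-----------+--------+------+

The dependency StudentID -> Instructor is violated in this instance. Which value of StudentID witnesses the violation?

StudentID=S74: 1 row → Instructor = 80 ✓
StudentID=S23: 1 row → Instructor = 93 ✓
StudentID=S63: 1 row → Instructor = 88 ✓
StudentID=S85: 1 row → Instructor = 97 ✓
StudentID=S78: 1 row → Instructor = 98 ✓
StudentID=S17: 2 rows → Instructor takes values {92, 89} — violation
StudentID=S95: 1 row → Instructor = 93 ✓
StudentID=S30: 1 row → Instructor = 82 ✓
StudentID=S52: 1 row → Instructor = 88 ✓
StudentID=S83: 1 row → Instructor = 84 ✓
StudentID=S12: 1 row → Instructor = 96 ✓
StudentID=S57: 2 rows → Instructor = 81, 81 ✓
StudentID=S13: 1 row → Instructor = 82 ✓
The only StudentID value with inconsistent Instructor is StudentID=S17.

S17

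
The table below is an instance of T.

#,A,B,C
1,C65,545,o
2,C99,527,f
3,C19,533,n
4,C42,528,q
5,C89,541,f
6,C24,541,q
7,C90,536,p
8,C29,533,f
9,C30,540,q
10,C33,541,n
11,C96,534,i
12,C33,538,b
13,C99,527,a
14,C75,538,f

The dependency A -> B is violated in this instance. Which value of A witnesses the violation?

A=C65: row 1 → B = 545 ✓
A=C99: rows 2, 13 → B = 527, 527 ✓
A=C19: row 3 → B = 533 ✓
A=C42: row 4 → B = 528 ✓
A=C89: row 5 → B = 541 ✓
A=C24: row 6 → B = 541 ✓
A=C90: row 7 → B = 536 ✓
A=C29: row 8 → B = 533 ✓
A=C30: row 9 → B = 540 ✓
A=C33: rows 10, 12 → B takes values {541, 538} — violation
A=C96: row 11 → B = 534 ✓
A=C75: row 14 → B = 538 ✓
The only A value with inconsistent B is A=C33.

C33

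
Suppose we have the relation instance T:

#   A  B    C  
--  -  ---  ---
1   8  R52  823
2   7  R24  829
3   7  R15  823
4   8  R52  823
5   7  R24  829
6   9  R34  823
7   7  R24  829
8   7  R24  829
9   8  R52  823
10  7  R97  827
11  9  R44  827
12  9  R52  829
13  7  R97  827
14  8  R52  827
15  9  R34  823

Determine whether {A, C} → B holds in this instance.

(A=8, C=823): rows 1, 4, 9 → B = R52, R52, R52 ✓
(A=7, C=829): rows 2, 5, 7, 8 → B = R24, R24, R24, R24 ✓
(A=7, C=823): row 3 → B = R15 ✓
(A=9, C=823): rows 6, 15 → B = R34, R34 ✓
(A=7, C=827): rows 10, 13 → B = R97, R97 ✓
(A=9, C=827): row 11 → B = R44 ✓
(A=9, C=829): row 12 → B = R52 ✓
(A=8, C=827): row 14 → B = R52 ✓
Every {A, C} value is associated with a single B value, so {A, C} → B holds.

Yes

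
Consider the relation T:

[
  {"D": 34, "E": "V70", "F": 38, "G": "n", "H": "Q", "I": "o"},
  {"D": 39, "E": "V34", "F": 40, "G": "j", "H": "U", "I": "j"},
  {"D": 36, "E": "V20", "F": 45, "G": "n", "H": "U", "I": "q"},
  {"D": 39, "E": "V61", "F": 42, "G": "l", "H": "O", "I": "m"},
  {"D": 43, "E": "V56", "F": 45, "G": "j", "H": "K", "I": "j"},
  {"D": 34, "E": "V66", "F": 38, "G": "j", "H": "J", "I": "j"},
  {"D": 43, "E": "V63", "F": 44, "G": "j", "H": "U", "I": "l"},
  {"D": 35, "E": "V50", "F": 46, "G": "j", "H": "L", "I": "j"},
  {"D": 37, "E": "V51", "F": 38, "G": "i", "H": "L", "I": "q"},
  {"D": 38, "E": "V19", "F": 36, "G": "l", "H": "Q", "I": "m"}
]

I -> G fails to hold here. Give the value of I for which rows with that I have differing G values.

I=o: 1 row → G = n ✓
I=j: 4 rows → G = j, j, j, j ✓
I=q: 2 rows → G takes values {n, i} — violation
I=m: 2 rows → G = l, l ✓
I=l: 1 row → G = j ✓
The only I value with inconsistent G is I=q.

q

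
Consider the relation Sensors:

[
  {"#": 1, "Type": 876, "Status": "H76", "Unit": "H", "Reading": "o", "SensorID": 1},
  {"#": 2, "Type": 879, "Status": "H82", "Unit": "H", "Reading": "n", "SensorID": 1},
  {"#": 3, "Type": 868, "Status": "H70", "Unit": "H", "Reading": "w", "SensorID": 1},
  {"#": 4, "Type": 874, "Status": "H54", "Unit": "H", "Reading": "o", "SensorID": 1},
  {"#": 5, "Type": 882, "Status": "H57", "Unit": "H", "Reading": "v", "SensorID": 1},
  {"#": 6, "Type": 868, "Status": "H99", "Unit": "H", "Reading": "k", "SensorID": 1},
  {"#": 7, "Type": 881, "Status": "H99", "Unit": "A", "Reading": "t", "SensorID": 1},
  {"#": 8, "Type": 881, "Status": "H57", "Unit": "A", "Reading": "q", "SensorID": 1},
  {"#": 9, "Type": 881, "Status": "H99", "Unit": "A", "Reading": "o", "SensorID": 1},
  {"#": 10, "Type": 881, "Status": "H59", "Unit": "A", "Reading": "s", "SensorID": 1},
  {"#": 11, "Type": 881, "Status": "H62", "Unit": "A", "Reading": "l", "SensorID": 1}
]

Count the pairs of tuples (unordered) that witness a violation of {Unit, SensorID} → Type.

14

(Unit=H, SensorID=1): violating pairs (1,2), (1,3), (1,4), (1,5), (1,6), (2,3), (2,4), (2,5), (2,6), (3,4), (3,5), (4,5), (4,6), (5,6) — 14 pairs.
(Unit=A, SensorID=1): all 5 rows agree on Type — 0 pairs.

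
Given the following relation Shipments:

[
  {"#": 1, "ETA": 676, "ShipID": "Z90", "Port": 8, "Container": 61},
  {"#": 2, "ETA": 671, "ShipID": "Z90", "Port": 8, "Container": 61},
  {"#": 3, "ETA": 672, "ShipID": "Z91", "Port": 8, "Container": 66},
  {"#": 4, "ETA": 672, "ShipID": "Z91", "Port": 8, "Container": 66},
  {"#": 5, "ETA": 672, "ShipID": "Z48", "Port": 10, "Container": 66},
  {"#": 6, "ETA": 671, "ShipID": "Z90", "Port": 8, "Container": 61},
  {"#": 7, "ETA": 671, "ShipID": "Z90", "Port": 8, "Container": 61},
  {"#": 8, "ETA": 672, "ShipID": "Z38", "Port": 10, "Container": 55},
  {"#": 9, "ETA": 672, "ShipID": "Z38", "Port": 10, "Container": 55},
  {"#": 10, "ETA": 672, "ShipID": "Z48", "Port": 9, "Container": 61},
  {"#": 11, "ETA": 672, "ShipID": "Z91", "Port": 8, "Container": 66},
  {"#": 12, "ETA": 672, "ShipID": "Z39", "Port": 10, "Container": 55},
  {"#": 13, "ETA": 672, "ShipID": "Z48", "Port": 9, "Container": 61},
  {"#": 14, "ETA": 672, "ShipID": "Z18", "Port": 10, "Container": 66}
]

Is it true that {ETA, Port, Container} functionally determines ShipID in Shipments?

No

(ETA=676, Port=8, Container=61): row 1 → ShipID = Z90 ✓
(ETA=671, Port=8, Container=61): rows 2, 6, 7 → ShipID = Z90, Z90, Z90 ✓
(ETA=672, Port=8, Container=66): rows 3, 4, 11 → ShipID = Z91, Z91, Z91 ✓
(ETA=672, Port=10, Container=66): rows 5, 14 → ShipID takes values {Z48, Z18} — violation
(ETA=672, Port=10, Container=55): rows 8, 9, 12 → ShipID takes values {Z38, Z39} — violation
(ETA=672, Port=9, Container=61): rows 10, 13 → ShipID = Z48, Z48 ✓
Two rows agree on {ETA, Port, Container} but differ on ShipID, so {ETA, Port, Container} → ShipID does not hold.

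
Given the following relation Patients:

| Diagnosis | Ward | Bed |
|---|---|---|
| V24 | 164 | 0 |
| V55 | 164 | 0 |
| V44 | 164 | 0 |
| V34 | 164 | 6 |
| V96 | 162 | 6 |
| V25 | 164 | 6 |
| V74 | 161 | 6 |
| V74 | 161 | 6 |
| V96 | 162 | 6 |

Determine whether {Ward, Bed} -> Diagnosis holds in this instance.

(Ward=164, Bed=0): 3 rows → Diagnosis takes values {V24, V55, V44} — violation
(Ward=164, Bed=6): 2 rows → Diagnosis takes values {V34, V25} — violation
(Ward=162, Bed=6): 2 rows → Diagnosis = V96, V96 ✓
(Ward=161, Bed=6): 2 rows → Diagnosis = V74, V74 ✓
Two rows agree on {Ward, Bed} but differ on Diagnosis, so {Ward, Bed} -> Diagnosis does not hold.

No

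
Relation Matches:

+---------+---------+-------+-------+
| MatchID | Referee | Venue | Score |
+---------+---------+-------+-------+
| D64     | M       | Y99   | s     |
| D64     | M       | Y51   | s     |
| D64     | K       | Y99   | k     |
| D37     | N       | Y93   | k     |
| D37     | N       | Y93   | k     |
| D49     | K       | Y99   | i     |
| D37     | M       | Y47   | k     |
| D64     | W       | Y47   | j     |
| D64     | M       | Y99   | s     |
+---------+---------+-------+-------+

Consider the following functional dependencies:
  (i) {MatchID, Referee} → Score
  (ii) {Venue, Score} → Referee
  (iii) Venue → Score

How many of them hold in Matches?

2

(i) {MatchID, Referee} → Score: every LHS value maps to a single RHS value — holds.
(ii) {Venue, Score} → Referee: every LHS value maps to a single RHS value — holds.
(iii) Venue → Score: Venue=Y99: 4 rows → Score takes values {s, k, i} — violation; Venue=Y47: 2 rows → Score takes values {k, j} — violation — fails.
2 of the 3 dependencies hold.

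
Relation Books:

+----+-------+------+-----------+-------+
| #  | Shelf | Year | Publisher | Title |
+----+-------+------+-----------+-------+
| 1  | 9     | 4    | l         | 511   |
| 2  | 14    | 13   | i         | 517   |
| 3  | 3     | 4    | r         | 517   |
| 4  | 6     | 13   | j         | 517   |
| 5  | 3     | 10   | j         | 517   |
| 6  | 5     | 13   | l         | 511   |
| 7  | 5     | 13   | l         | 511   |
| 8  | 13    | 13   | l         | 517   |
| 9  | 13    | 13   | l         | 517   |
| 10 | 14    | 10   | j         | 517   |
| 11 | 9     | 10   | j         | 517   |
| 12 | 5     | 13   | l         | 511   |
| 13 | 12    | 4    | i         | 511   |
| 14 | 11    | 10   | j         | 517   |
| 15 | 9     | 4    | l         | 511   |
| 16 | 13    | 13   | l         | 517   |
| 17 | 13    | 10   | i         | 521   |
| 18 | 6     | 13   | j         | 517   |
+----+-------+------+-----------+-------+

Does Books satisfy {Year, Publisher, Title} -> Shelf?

(Year=4, Publisher=l, Title=511): rows 1, 15 → Shelf = 9, 9 ✓
(Year=13, Publisher=i, Title=517): row 2 → Shelf = 14 ✓
(Year=4, Publisher=r, Title=517): row 3 → Shelf = 3 ✓
(Year=13, Publisher=j, Title=517): rows 4, 18 → Shelf = 6, 6 ✓
(Year=10, Publisher=j, Title=517): rows 5, 10, 11, 14 → Shelf takes values {3, 14, 9, 11} — violation
(Year=13, Publisher=l, Title=511): rows 6, 7, 12 → Shelf = 5, 5, 5 ✓
(Year=13, Publisher=l, Title=517): rows 8, 9, 16 → Shelf = 13, 13, 13 ✓
(Year=4, Publisher=i, Title=511): row 13 → Shelf = 12 ✓
(Year=10, Publisher=i, Title=521): row 17 → Shelf = 13 ✓
Two rows agree on {Year, Publisher, Title} but differ on Shelf, so {Year, Publisher, Title} -> Shelf does not hold.

No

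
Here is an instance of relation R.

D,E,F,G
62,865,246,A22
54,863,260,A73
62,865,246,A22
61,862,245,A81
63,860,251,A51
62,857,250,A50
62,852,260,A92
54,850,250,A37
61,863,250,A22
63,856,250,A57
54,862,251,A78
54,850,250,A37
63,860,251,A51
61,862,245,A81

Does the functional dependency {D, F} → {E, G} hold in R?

Yes

(D=62, F=246): 2 rows → {E,G} = (865, A22), (865, A22) ✓
(D=54, F=260): 1 row → {E,G} = (863, A73) ✓
(D=61, F=245): 2 rows → {E,G} = (862, A81), (862, A81) ✓
(D=63, F=251): 2 rows → {E,G} = (860, A51), (860, A51) ✓
(D=62, F=250): 1 row → {E,G} = (857, A50) ✓
(D=62, F=260): 1 row → {E,G} = (852, A92) ✓
(D=54, F=250): 2 rows → {E,G} = (850, A37), (850, A37) ✓
(D=61, F=250): 1 row → {E,G} = (863, A22) ✓
(D=63, F=250): 1 row → {E,G} = (856, A57) ✓
(D=54, F=251): 1 row → {E,G} = (862, A78) ✓
Every {D, F} value is associated with a single {E, G} value, so {D, F} → {E, G} holds.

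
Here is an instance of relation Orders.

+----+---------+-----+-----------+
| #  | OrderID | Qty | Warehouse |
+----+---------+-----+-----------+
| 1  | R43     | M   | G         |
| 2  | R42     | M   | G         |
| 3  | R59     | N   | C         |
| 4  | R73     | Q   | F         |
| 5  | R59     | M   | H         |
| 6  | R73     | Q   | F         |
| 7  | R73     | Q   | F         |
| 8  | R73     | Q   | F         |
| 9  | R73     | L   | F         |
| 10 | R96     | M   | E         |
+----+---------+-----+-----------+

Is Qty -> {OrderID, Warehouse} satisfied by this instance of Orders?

No

Qty=M: rows 1, 2, 5, 10 → {OrderID,Warehouse} takes values {(R43, G), (R42, G), (R59, H), (R96, E)} — violation
Qty=N: row 3 → {OrderID,Warehouse} = (R59, C) ✓
Qty=Q: rows 4, 6, 7, 8 → {OrderID,Warehouse} = (R73, F), (R73, F), (R73, F), (R73, F) ✓
Qty=L: row 9 → {OrderID,Warehouse} = (R73, F) ✓
Two rows agree on Qty but differ on {OrderID, Warehouse}, so Qty -> {OrderID, Warehouse} does not hold.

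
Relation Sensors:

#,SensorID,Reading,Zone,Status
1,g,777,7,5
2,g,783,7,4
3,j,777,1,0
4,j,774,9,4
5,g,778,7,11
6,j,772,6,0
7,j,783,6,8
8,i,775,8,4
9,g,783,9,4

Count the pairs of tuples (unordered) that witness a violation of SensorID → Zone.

8

SensorID=g: violating pairs (1,9), (2,9), (5,9) — 3 pairs.
SensorID=j: violating pairs (3,4), (3,6), (3,7), (4,6), (4,7) — 5 pairs.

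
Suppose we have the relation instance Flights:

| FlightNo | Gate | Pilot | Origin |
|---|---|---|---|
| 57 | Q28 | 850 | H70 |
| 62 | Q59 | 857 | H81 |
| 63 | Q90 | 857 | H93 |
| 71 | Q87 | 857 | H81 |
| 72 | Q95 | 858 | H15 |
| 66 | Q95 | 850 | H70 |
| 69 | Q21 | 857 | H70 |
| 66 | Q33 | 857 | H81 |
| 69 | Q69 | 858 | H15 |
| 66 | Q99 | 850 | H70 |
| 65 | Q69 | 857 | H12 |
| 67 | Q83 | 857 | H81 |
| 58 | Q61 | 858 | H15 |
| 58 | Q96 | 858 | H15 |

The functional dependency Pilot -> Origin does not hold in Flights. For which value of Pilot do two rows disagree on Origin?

Pilot=850: 3 rows → Origin = H70, H70, H70 ✓
Pilot=857: 7 rows → Origin takes values {H81, H93, H70, H12} — violation
Pilot=858: 4 rows → Origin = H15, H15, H15, H15 ✓
The only Pilot value with inconsistent Origin is Pilot=857.

857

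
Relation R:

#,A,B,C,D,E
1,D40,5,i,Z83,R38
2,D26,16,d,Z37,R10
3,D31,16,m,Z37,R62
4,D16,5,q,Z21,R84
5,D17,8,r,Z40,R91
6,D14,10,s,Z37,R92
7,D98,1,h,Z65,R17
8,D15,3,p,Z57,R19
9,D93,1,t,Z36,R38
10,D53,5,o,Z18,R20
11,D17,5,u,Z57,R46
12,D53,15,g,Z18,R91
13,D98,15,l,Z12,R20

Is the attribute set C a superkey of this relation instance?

All 13 rows have distinct C values, so C → (all attributes) holds and C is a superkey.

Yes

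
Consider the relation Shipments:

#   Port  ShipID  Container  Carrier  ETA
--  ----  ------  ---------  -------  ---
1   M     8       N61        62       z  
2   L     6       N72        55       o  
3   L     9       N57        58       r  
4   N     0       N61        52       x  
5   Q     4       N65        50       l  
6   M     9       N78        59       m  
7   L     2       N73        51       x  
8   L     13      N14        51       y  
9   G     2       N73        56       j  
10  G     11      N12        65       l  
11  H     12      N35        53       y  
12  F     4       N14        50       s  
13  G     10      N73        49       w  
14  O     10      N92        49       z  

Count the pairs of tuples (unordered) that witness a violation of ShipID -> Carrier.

ShipID=9: violating pairs (3,6) — 1 pair.
ShipID=4: all 2 rows agree on Carrier — 0 pairs.
ShipID=2: violating pairs (7,9) — 1 pair.
ShipID=10: all 2 rows agree on Carrier — 0 pairs.

2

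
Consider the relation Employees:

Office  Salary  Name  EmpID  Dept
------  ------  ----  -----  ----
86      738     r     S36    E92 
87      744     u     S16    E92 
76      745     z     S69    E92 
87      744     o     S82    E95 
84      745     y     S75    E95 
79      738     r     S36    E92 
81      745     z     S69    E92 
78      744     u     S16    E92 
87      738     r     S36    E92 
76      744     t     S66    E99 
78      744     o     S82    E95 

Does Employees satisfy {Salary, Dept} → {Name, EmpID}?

(Salary=738, Dept=E92): 3 rows → {Name,EmpID} = (r, S36), (r, S36), (r, S36) ✓
(Salary=744, Dept=E92): 2 rows → {Name,EmpID} = (u, S16), (u, S16) ✓
(Salary=745, Dept=E92): 2 rows → {Name,EmpID} = (z, S69), (z, S69) ✓
(Salary=744, Dept=E95): 2 rows → {Name,EmpID} = (o, S82), (o, S82) ✓
(Salary=745, Dept=E95): 1 row → {Name,EmpID} = (y, S75) ✓
(Salary=744, Dept=E99): 1 row → {Name,EmpID} = (t, S66) ✓
Every {Salary, Dept} value is associated with a single {Name, EmpID} value, so {Salary, Dept} → {Name, EmpID} holds.

Yes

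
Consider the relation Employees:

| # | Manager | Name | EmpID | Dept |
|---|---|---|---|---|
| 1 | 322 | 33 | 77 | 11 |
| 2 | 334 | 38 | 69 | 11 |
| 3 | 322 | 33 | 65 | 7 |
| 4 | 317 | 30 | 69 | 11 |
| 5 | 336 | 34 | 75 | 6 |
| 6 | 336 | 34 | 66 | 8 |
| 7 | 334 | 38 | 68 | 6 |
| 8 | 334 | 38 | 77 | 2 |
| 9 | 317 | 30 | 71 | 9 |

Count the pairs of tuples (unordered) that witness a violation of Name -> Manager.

0

Name=33: all 2 rows agree on Manager — 0 pairs.
Name=38: all 3 rows agree on Manager — 0 pairs.
Name=30: all 2 rows agree on Manager — 0 pairs.
Name=34: all 2 rows agree on Manager — 0 pairs.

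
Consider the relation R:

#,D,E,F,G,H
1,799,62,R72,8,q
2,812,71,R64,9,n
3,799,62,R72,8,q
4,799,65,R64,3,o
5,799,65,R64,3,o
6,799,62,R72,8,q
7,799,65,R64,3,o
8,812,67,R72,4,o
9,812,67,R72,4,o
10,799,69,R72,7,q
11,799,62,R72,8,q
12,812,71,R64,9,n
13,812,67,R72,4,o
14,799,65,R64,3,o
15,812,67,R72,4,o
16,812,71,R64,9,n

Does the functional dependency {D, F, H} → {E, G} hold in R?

(D=799, F=R72, H=q): rows 1, 3, 6, 10, 11 → {E,G} takes values {(62, 8), (69, 7)} — violation
(D=812, F=R64, H=n): rows 2, 12, 16 → {E,G} = (71, 9), (71, 9), (71, 9) ✓
(D=799, F=R64, H=o): rows 4, 5, 7, 14 → {E,G} = (65, 3), (65, 3), (65, 3), (65, 3) ✓
(D=812, F=R72, H=o): rows 8, 9, 13, 15 → {E,G} = (67, 4), (67, 4), (67, 4), (67, 4) ✓
Two rows agree on {D, F, H} but differ on {E, G}, so {D, F, H} → {E, G} does not hold.

No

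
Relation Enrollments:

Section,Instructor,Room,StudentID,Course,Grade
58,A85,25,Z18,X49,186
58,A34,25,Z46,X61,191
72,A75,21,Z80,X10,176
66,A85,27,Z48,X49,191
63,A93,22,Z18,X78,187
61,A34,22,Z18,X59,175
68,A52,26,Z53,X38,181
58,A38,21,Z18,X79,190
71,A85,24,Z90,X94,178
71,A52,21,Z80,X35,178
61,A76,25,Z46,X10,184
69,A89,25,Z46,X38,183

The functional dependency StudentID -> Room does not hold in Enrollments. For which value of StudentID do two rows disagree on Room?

StudentID=Z18: 4 rows → Room takes values {25, 22, 21} — violation
StudentID=Z46: 3 rows → Room = 25, 25, 25 ✓
StudentID=Z80: 2 rows → Room = 21, 21 ✓
StudentID=Z48: 1 row → Room = 27 ✓
StudentID=Z53: 1 row → Room = 26 ✓
StudentID=Z90: 1 row → Room = 24 ✓
The only StudentID value with inconsistent Room is StudentID=Z18.

Z18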